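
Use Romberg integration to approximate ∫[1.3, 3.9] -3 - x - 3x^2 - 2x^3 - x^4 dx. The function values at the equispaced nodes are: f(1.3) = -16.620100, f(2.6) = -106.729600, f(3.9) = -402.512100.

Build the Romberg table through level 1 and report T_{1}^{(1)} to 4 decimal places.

-366.6219

T_{0}^{(0)} (trapezoid, 1 panel, h=2.6000): -544.871860
T_{1}^{(0)} (trapezoid, 2 panels, h=1.3000): -411.184410
T_{1}^{(1)} = -411.184410 + (-411.184410 − (-544.871860))/3 = -366.621927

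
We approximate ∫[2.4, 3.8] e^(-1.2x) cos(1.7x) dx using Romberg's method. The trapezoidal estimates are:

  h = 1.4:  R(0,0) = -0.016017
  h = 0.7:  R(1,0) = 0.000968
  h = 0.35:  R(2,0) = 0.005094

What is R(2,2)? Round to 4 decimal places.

R(1,1) = (4·0.000968 − (-0.016017)) / 3 = 0.006630
R(2,1) = 0.005094 + (0.005094 − 0.000968)/3 = 0.006469
R(2,2) = 0.006469 + (0.006469 − 0.006630)/15 = 0.006458

0.0065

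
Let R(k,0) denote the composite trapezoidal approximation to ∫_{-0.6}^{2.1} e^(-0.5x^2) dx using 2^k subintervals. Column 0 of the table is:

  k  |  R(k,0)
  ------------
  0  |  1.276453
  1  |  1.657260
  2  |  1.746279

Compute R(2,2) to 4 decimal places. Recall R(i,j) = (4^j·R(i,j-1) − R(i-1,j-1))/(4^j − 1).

Richardson extrapolation on the trapezoidal column (denominator 4−1=3):
R(1,1) = 1.657260 + (1.657260 − 1.276453)/3 = 1.784196
R(2,1) = (4·1.746279 − 1.657260) / 3 = 1.775952
R(2,2) = (16·1.775952 − 1.784196) / 15 = 1.775402

1.7754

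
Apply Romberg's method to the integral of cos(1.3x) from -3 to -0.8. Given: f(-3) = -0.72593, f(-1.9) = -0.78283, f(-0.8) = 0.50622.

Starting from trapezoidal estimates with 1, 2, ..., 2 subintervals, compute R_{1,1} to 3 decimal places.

-1.229

R_{0,0} (trapezoid, 1 panel, h=2.2000): -0.24168
R_{1,0} (trapezoid, 2 panels, h=1.1000): -0.98195
R_{1,1} = -0.98195 + (-0.98195 − (-0.24168))/3 = -1.22871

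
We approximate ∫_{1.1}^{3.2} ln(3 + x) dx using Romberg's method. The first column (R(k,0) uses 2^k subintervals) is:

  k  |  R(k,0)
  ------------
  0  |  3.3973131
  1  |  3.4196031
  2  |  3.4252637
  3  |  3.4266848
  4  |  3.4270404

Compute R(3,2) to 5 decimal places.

Richardson extrapolation on the trapezoidal column (denominator 4−1=3):
R(2,1) = (4·3.4252637 − 3.4196031) / 3 = 3.4271506
R(3,1) = (4·3.4266848 − 3.4252637) / 3 = 3.4271585
R(3,2) = 3.4271585 + (3.4271585 − 3.4271506)/15 = 3.4271590

3.42716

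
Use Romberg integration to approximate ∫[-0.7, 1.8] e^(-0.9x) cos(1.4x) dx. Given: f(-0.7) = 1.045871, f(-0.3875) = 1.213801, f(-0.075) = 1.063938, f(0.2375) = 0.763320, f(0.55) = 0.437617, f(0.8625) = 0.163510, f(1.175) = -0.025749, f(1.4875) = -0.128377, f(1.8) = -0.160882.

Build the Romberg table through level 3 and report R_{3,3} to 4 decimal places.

R_{0,0} (trapezoid, 1 panel, h=2.5000): 1.106236
R_{1,0} (trapezoid, 2 panels, h=1.2500): 1.100139
R_{2,0} (trapezoid, 4 panels, h=0.6250): 1.198938
R_{3,0} (trapezoid, 8 panels, h=0.3125): 1.228298
R_{1,1} = 1.100139 + (1.100139 − 1.106236)/3 = 1.098107
R_{2,1} = 1.198938 + (1.198938 − 1.100139)/3 = 1.231871
R_{3,1} = 1.228298 + (1.228298 − 1.198938)/3 = 1.238085
R_{2,2} = 1.231871 + (1.231871 − 1.098107)/15 = 1.240789
R_{3,2} = 1.238085 + (1.238085 − 1.231871)/15 = 1.238499
R_{3,3} = 1.238499 + (1.238499 − 1.240789)/63 = 1.238463

1.2385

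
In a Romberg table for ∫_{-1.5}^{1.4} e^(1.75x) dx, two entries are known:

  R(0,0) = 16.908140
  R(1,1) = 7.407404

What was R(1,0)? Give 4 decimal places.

From R(1,1) = (4·R(1,0) − R(0,0))/3, solve for R(1,0):
4·R(1,0) = 3·7.407404 + 16.908140 = 39.130352
R(1,0) = 9.782588

9.7826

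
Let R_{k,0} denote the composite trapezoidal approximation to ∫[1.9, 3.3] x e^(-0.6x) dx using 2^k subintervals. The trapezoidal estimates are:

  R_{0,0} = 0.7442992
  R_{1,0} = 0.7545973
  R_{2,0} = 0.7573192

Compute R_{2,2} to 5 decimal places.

R_{1,1} = 0.7545973 + (0.7545973 − 0.7442992)/3 = 0.7580300
R_{2,1} = 0.7573192 + (0.7573192 − 0.7545973)/3 = 0.7582265
R_{2,2} = (16·0.7582265 − 0.7580300) / 15 = 0.7582396

0.75824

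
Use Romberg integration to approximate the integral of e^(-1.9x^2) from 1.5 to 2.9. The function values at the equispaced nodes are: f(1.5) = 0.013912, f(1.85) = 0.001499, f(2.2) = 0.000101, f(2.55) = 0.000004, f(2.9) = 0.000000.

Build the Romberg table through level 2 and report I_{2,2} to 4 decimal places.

I_{0,0} (trapezoid, 1 panel, h=1.4000): 0.009738
I_{1,0} (trapezoid, 2 panels, h=0.7000): 0.004940
I_{2,0} (trapezoid, 4 panels, h=0.3500): 0.002996
I_{1,1} = 0.004940 + (0.004940 − 0.009738)/3 = 0.003341
I_{2,1} = 0.002996 + (0.002996 − 0.004940)/3 = 0.002348
I_{2,2} = 0.002348 + (0.002348 − 0.003341)/15 = 0.002282

0.0023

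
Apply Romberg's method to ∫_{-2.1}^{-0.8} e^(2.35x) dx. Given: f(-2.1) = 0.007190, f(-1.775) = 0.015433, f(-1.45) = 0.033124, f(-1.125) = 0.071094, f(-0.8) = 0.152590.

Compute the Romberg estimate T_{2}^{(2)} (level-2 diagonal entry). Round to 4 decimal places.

T_{0}^{(0)} (trapezoid, 1 panel, h=1.3000): 0.103857
T_{1}^{(0)} (trapezoid, 2 panels, h=0.6500): 0.073459
T_{2}^{(0)} (trapezoid, 4 panels, h=0.3250): 0.064851
T_{1}^{(1)} = 0.073459 + (0.073459 − 0.103857)/3 = 0.063326
T_{2}^{(1)} = 0.064851 + (0.064851 − 0.073459)/3 = 0.061982
T_{2}^{(2)} = 0.061982 + (0.061982 − 0.063326)/15 = 0.061892

0.0619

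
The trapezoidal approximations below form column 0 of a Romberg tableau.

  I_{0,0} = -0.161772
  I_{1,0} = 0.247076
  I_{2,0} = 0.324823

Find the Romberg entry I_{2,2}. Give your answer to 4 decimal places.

Richardson extrapolation on the trapezoidal column (denominator 4−1=3):
I_{1,1} = (4·0.247076 − (-0.161772)) / 3 = 0.383359
I_{2,1} = (4·0.324823 − 0.247076) / 3 = 0.350739
I_{2,2} = (16·0.350739 − 0.383359) / 15 = 0.348564
(Column j=1 coincides with Simpson's rule on the same nodes.)

0.3486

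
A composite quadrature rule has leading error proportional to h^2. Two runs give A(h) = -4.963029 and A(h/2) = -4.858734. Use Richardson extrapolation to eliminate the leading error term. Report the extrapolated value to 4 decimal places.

-4.8240

The leading error scales as h^2; refining by a factor of 2 reduces it by 2^2 = 4.
Extrapolated value = (4·A(h/2) − A(h)) / (4 − 1)
= (4·(-4.858734) − (-4.963029)) / 3
= -14.471907 / 3 = -4.823969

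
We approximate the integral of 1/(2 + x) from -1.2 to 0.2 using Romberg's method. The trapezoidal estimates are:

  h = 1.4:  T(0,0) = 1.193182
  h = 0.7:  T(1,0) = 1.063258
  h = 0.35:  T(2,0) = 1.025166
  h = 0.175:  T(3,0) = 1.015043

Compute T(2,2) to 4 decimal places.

Richardson extrapolation on the trapezoidal column (denominator 4−1=3):
T(1,1) = (4·1.063258 − 1.193182) / 3 = 1.019950
T(2,1) = (4·1.025166 − 1.063258) / 3 = 1.012469
T(2,2) = 1.012469 + (1.012469 − 1.019950)/15 = 1.011970

1.0120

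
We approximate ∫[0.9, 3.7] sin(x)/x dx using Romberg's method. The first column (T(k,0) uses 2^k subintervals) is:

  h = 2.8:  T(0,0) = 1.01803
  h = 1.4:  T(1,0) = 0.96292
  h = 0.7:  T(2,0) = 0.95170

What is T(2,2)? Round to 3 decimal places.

0.948

Richardson extrapolation on the trapezoidal column (denominator 4−1=3):
T(1,1) = (4·0.96292 − 1.01803) / 3 = 0.94455
T(2,1) = (4·0.95170 − 0.96292) / 3 = 0.94796
T(2,2) = (16·0.94796 − 0.94455) / 15 = 0.94819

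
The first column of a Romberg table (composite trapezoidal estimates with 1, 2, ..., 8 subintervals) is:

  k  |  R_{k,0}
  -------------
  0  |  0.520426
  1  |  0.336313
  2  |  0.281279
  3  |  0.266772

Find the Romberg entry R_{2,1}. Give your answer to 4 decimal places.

Richardson extrapolation on the trapezoidal column (denominator 4−1=3):
R_{2,1} = 0.281279 + (0.281279 − 0.336313)/3 = 0.262934

0.2629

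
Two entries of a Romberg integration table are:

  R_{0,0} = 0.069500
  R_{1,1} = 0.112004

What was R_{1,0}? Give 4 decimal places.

0.1014

From R_{1,1} = (4·R_{1,0} − R_{0,0})/3, solve for R_{1,0}:
4·R_{1,0} = 3·0.112004 + 0.069500 = 0.405512
R_{1,0} = 0.101378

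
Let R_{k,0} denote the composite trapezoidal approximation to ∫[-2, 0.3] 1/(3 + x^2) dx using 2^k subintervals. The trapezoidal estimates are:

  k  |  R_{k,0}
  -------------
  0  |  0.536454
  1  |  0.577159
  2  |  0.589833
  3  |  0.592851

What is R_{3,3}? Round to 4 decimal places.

Richardson extrapolation on the trapezoidal column (denominator 4−1=3):
R_{1,1} = 0.577159 + (0.577159 − 0.536454)/3 = 0.590727
R_{2,1} = 0.589833 + (0.589833 − 0.577159)/3 = 0.594058
R_{3,1} = 0.592851 + (0.592851 − 0.589833)/3 = 0.593857
R_{2,2} = (16·0.594058 − 0.590727) / 15 = 0.594280
R_{3,2} = (16·0.593857 − 0.594058) / 15 = 0.593844
R_{3,3} = (64·0.593844 − 0.594280) / 63 = 0.593837

0.5938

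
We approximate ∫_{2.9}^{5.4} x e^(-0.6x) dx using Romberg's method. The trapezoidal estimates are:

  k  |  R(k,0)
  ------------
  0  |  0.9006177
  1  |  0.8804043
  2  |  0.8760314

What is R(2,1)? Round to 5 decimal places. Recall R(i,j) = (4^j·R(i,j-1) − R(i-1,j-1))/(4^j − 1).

0.87457

R(2,1) = 0.8760314 + (0.8760314 − 0.8804043)/3 = 0.8745738
(Column j=1 coincides with Simpson's rule on the same nodes.)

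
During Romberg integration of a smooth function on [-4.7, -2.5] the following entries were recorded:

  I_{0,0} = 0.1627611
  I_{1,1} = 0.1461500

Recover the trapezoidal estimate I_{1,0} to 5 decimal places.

0.15030

From I_{1,1} = (4·I_{1,0} − I_{0,0})/3, solve for I_{1,0}:
4·I_{1,0} = 3·0.1461500 + 0.1627611 = 0.6012111
I_{1,0} = 0.1503028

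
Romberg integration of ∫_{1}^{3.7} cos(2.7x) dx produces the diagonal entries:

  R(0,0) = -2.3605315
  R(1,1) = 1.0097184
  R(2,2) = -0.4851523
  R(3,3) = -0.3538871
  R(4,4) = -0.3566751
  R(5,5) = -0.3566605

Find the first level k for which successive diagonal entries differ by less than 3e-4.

k = 5

|R(1,1) − R(0,0)| = 3.3702499 ≥ 3e-4
|R(2,2) − R(1,1)| = 1.4948707 ≥ 3e-4
|R(3,3) − R(2,2)| = 0.1312652 ≥ 3e-4
|R(4,4) − R(3,3)| = 0.0027880 ≥ 3e-4
|R(5,5) − R(4,4)| = 0.0000146 < 3e-4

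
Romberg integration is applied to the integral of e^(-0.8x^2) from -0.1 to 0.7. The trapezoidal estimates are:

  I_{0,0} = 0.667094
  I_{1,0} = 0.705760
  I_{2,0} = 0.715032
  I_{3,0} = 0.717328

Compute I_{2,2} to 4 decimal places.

I_{1,1} = (4·0.705760 − 0.667094) / 3 = 0.718649
I_{2,1} = (4·0.715032 − 0.705760) / 3 = 0.718123
I_{2,2} = 0.718123 + (0.718123 − 0.718649)/15 = 0.718088

0.7181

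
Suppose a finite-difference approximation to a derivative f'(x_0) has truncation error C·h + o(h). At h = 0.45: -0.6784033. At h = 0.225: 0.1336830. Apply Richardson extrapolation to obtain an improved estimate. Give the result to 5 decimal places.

Extrapolated value = (2·A(h/2) − A(h)) / (2 − 1)
= (2·0.1336830 − (-0.6784033)) / 1
= 0.9457693 / 1 = 0.9457693

0.94577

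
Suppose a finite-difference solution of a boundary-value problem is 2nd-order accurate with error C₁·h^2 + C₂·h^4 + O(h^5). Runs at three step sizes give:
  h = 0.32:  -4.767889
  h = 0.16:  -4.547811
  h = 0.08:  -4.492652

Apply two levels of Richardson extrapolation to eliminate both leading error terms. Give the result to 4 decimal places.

First eliminate the h^2 term (factor 2^2 = 4):
  B₁ = (4·(-4.547811) − (-4.767889))/3 = -4.474452
  B₂ = (4·(-4.492652) − (-4.547811))/3 = -4.474266
Then eliminate the h^4 term (factor 2^4 = 16):
  (16·(-4.474266) − (-4.474452))/15 = -4.474254

-4.4743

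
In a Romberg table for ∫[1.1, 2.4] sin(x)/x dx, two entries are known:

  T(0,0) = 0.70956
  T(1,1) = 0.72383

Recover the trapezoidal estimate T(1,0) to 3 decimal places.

From T(1,1) = (4·T(1,0) − T(0,0))/3, solve for T(1,0):
4·T(1,0) = 3·0.72383 + 0.70956 = 2.88105
T(1,0) = 0.72026

0.720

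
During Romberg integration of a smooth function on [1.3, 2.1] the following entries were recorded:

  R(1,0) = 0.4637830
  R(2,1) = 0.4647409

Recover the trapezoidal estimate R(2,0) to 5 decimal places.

From R(2,1) = (4·R(2,0) − R(1,0))/3, solve for R(2,0):
4·R(2,0) = 3·0.4647409 + 0.4637830 = 1.8580057
R(2,0) = 0.4645014

0.46450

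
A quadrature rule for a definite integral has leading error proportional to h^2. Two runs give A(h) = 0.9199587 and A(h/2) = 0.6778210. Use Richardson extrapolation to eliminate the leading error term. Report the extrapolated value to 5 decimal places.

0.59711

The leading error scales as h^2; refining by a factor of 2 reduces it by 2^2 = 4.
Extrapolated value = (4·A(h/2) − A(h)) / (4 − 1)
= (4·0.6778210 − 0.9199587) / 3
= 1.7913253 / 3 = 0.5971084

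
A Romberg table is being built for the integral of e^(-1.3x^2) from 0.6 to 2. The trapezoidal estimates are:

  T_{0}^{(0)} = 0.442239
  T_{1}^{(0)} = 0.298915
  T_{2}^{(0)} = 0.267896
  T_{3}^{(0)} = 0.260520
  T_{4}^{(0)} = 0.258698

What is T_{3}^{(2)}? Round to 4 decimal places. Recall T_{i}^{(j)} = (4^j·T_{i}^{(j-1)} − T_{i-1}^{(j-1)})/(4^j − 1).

0.2581

Richardson extrapolation on the trapezoidal column (denominator 4−1=3):
T_{2}^{(1)} = (4·0.267896 − 0.298915) / 3 = 0.257556
T_{3}^{(1)} = 0.260520 + (0.260520 − 0.267896)/3 = 0.258061
T_{3}^{(2)} = (16·0.258061 − 0.257556) / 15 = 0.258095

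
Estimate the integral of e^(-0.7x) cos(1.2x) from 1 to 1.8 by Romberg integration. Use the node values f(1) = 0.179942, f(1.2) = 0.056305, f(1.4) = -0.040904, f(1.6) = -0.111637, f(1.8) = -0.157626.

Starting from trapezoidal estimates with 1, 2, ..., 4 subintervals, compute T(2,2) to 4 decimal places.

T(0,0) (trapezoid, 1 panel, h=0.8000): 0.008926
T(1,0) (trapezoid, 2 panels, h=0.4000): -0.011898
T(2,0) (trapezoid, 4 panels, h=0.2000): -0.017016
T(1,1) = -0.011898 + (-0.011898 − 0.008926)/3 = -0.018839
T(2,1) = -0.017016 + (-0.017016 − (-0.011898))/3 = -0.018722
T(2,2) = -0.018722 + (-0.018722 − (-0.018839))/15 = -0.018714

-0.0187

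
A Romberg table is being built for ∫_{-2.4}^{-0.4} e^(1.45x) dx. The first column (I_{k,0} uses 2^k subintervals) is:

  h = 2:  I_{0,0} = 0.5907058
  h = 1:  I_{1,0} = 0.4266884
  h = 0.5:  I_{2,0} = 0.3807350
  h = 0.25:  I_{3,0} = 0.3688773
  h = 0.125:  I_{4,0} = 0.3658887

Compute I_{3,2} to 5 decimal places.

0.36489

I_{2,1} = 0.3807350 + (0.3807350 − 0.4266884)/3 = 0.3654172
I_{3,1} = (4·0.3688773 − 0.3807350) / 3 = 0.3649247
I_{3,2} = 0.3649247 + (0.3649247 − 0.3654172)/15 = 0.3648919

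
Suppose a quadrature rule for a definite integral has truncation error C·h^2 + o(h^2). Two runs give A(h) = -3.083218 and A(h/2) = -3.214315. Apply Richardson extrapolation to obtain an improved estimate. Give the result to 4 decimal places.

Extrapolated value = (4·A(h/2) − A(h)) / (4 − 1)
= (4·(-3.214315) − (-3.083218)) / 3
= -9.774042 / 3 = -3.258014

-3.2580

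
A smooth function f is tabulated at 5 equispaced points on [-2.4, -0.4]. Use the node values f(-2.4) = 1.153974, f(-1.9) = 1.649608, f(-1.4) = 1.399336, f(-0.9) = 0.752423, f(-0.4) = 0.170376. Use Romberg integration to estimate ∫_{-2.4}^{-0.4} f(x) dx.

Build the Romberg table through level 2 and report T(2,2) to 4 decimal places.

T(0,0) (trapezoid, 1 panel, h=2.0000): 1.324350
T(1,0) (trapezoid, 2 panels, h=1.0000): 2.061511
T(2,0) (trapezoid, 4 panels, h=0.5000): 2.231771
T(1,1) = 2.061511 + (2.061511 − 1.324350)/3 = 2.307231
T(2,1) = 2.231771 + (2.231771 − 2.061511)/3 = 2.288524
T(2,2) = 2.288524 + (2.288524 − 2.307231)/15 = 2.287277

2.2873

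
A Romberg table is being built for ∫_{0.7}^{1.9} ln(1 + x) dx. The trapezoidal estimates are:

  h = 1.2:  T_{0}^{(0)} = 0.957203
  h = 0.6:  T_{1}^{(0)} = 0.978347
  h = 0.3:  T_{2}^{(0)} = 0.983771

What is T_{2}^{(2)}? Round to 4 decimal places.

0.9856

T_{1}^{(1)} = (4·0.978347 − 0.957203) / 3 = 0.985395
T_{2}^{(1)} = 0.983771 + (0.983771 − 0.978347)/3 = 0.985579
T_{2}^{(2)} = 0.985579 + (0.985579 − 0.985395)/15 = 0.985591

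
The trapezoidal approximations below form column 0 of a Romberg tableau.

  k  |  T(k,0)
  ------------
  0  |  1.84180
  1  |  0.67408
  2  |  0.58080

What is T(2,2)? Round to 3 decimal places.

T(1,1) = (4·0.67408 − 1.84180) / 3 = 0.28484
T(2,1) = (4·0.58080 − 0.67408) / 3 = 0.54971
T(2,2) = 0.54971 + (0.54971 − 0.28484)/15 = 0.56737

0.567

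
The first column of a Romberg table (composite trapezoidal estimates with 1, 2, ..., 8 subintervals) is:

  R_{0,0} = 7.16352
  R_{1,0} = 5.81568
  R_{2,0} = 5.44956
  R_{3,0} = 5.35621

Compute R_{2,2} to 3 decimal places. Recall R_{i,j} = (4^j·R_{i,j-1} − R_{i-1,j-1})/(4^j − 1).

Richardson extrapolation on the trapezoidal column (denominator 4−1=3):
R_{1,1} = 5.81568 + (5.81568 − 7.16352)/3 = 5.36640
R_{2,1} = (4·5.44956 − 5.81568) / 3 = 5.32752
R_{2,2} = (16·5.32752 − 5.36640) / 15 = 5.32493

5.325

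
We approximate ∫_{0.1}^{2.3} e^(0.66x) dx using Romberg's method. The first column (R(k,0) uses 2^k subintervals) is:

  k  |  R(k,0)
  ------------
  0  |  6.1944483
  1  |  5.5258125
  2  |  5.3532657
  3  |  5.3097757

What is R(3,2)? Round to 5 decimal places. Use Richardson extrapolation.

5.29525

Richardson extrapolation on the trapezoidal column (denominator 4−1=3):
R(2,1) = (4·5.3532657 − 5.5258125) / 3 = 5.2957501
R(3,1) = (4·5.3097757 − 5.3532657) / 3 = 5.2952790
R(3,2) = (16·5.2952790 − 5.2957501) / 15 = 5.2952476
(Column j=1 coincides with Simpson's rule on the same nodes.)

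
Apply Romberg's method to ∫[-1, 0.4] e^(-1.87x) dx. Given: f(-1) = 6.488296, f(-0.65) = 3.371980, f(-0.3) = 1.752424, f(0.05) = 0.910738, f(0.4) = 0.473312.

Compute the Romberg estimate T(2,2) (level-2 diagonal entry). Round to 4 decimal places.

T(0,0) (trapezoid, 1 panel, h=1.4000): 4.873126
T(1,0) (trapezoid, 2 panels, h=0.7000): 3.663260
T(2,0) (trapezoid, 4 panels, h=0.3500): 3.330581
T(1,1) = 3.663260 + (3.663260 − 4.873126)/3 = 3.259971
T(2,1) = 3.330581 + (3.330581 − 3.663260)/3 = 3.219688
T(2,2) = 3.219688 + (3.219688 − 3.259971)/15 = 3.217002

3.2170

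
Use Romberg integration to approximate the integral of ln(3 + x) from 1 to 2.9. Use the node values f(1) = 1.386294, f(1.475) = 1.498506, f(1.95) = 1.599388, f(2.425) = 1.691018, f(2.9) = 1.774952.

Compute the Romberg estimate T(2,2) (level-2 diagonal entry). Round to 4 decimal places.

T(0,0) (trapezoid, 1 panel, h=1.9000): 3.003184
T(1,0) (trapezoid, 2 panels, h=0.9500): 3.021010
T(2,0) (trapezoid, 4 panels, h=0.4750): 3.025529
T(1,1) = 3.021010 + (3.021010 − 3.003184)/3 = 3.026952
T(2,1) = 3.025529 + (3.025529 − 3.021010)/3 = 3.027035
T(2,2) = 3.027035 + (3.027035 − 3.026952)/15 = 3.027041

3.0270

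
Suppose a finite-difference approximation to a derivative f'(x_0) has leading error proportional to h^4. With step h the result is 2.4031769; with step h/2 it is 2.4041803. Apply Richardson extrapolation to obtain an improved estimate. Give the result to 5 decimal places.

2.40425

Extrapolated value = (16·A(h/2) − A(h)) / (16 − 1)
= (16·2.4041803 − 2.4031769) / 15
= 36.0637079 / 15 = 2.4042472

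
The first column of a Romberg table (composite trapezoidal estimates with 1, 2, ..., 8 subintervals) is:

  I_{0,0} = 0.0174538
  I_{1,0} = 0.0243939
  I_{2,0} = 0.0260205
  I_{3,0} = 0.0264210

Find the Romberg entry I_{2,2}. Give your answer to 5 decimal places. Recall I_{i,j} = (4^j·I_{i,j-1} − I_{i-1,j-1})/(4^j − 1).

0.02655

Richardson extrapolation on the trapezoidal column (denominator 4−1=3):
I_{1,1} = (4·0.0243939 − 0.0174538) / 3 = 0.0267073
I_{2,1} = 0.0260205 + (0.0260205 − 0.0243939)/3 = 0.0265627
I_{2,2} = 0.0265627 + (0.0265627 − 0.0267073)/15 = 0.0265531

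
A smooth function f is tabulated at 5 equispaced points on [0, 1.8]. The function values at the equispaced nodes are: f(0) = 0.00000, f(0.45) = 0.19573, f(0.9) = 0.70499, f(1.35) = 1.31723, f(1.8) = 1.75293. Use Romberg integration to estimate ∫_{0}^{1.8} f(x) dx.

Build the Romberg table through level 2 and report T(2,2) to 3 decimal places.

1.383

T(0,0) (trapezoid, 1 panel, h=1.8000): 1.57764
T(1,0) (trapezoid, 2 panels, h=0.9000): 1.42331
T(2,0) (trapezoid, 4 panels, h=0.4500): 1.39249
T(1,1) = 1.42331 + (1.42331 − 1.57764)/3 = 1.37187
T(2,1) = 1.39249 + (1.39249 − 1.42331)/3 = 1.38222
T(2,2) = 1.38222 + (1.38222 − 1.37187)/15 = 1.38291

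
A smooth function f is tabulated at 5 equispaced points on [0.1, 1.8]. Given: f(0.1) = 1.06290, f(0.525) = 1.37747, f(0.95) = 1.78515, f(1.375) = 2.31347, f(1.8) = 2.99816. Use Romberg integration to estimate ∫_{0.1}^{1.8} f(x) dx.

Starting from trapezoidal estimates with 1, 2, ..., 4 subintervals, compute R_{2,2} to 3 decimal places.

R_{0,0} (trapezoid, 1 panel, h=1.7000): 3.45190
R_{1,0} (trapezoid, 2 panels, h=0.8500): 3.24333
R_{2,0} (trapezoid, 4 panels, h=0.4250): 3.19031
R_{1,1} = 3.24333 + (3.24333 − 3.45190)/3 = 3.17381
R_{2,1} = 3.19031 + (3.19031 − 3.24333)/3 = 3.17264
R_{2,2} = 3.17264 + (3.17264 − 3.17381)/15 = 3.17256

3.173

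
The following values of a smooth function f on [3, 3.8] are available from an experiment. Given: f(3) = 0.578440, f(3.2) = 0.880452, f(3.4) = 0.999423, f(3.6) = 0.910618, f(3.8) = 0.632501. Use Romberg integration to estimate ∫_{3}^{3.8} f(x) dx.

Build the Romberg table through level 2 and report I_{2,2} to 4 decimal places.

0.6914

I_{0,0} (trapezoid, 1 panel, h=0.8000): 0.484376
I_{1,0} (trapezoid, 2 panels, h=0.4000): 0.641957
I_{2,0} (trapezoid, 4 panels, h=0.2000): 0.679193
I_{1,1} = 0.641957 + (0.641957 − 0.484376)/3 = 0.694484
I_{2,1} = 0.679193 + (0.679193 − 0.641957)/3 = 0.691605
I_{2,2} = 0.691605 + (0.691605 − 0.694484)/15 = 0.691413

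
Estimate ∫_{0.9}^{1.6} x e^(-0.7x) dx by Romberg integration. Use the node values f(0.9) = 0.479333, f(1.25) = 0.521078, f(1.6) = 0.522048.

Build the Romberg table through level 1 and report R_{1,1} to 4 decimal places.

R_{0,0} (trapezoid, 1 panel, h=0.7000): 0.350483
R_{1,0} (trapezoid, 2 panels, h=0.3500): 0.357619
R_{1,1} = 0.357619 + (0.357619 − 0.350483)/3 = 0.359998

0.3600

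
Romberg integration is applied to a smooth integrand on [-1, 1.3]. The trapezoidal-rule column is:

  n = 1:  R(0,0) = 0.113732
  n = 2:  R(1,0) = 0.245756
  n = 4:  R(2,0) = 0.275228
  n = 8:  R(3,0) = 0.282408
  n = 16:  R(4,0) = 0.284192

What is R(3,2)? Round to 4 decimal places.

0.2848

R(2,1) = 0.275228 + (0.275228 − 0.245756)/3 = 0.285052
R(3,1) = (4·0.282408 − 0.275228) / 3 = 0.284801
R(3,2) = 0.284801 + (0.284801 − 0.285052)/15 = 0.284784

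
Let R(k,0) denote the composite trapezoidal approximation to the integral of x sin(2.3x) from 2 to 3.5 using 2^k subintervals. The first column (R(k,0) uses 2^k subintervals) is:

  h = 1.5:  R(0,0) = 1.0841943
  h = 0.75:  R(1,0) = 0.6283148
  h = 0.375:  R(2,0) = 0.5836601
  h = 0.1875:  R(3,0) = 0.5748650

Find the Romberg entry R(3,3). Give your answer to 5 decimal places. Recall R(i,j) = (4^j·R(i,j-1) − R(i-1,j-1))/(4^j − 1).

0.57210

Richardson extrapolation on the trapezoidal column (denominator 4−1=3):
R(1,1) = 0.6283148 + (0.6283148 − 1.0841943)/3 = 0.4763550
R(2,1) = (4·0.5836601 − 0.6283148) / 3 = 0.5687752
R(3,1) = (4·0.5748650 − 0.5836601) / 3 = 0.5719333
R(2,2) = 0.5687752 + (0.5687752 − 0.4763550)/15 = 0.5749365
R(3,2) = 0.5719333 + (0.5719333 − 0.5687752)/15 = 0.5721438
R(3,3) = 0.5721438 + (0.5721438 − 0.5749365)/63 = 0.5720995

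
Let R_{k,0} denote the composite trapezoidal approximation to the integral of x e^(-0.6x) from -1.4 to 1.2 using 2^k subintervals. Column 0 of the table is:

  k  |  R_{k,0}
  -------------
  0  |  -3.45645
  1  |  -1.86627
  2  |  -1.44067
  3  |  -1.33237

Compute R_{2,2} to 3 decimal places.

-1.296

Richardson extrapolation on the trapezoidal column (denominator 4−1=3):
R_{1,1} = (4·(-1.86627) − (-3.45645)) / 3 = -1.33621
R_{2,1} = (4·(-1.44067) − (-1.86627)) / 3 = -1.29880
R_{2,2} = -1.29880 + (-1.29880 − (-1.33621))/15 = -1.29631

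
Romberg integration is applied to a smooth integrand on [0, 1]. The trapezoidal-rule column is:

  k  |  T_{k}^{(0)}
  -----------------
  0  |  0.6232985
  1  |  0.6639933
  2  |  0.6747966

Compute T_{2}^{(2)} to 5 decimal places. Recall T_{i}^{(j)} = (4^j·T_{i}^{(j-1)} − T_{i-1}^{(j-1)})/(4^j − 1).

T_{1}^{(1)} = (4·0.6639933 − 0.6232985) / 3 = 0.6775582
T_{2}^{(1)} = (4·0.6747966 − 0.6639933) / 3 = 0.6783977
T_{2}^{(2)} = (16·0.6783977 − 0.6775582) / 15 = 0.6784537
(Column j=1 coincides with Simpson's rule on the same nodes.)

0.67845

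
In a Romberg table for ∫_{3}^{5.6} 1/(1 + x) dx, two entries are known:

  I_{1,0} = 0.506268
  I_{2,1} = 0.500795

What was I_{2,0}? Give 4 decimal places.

From I_{2,1} = (4·I_{2,0} − I_{1,0})/3, solve for I_{2,0}:
4·I_{2,0} = 3·0.500795 + 0.506268 = 2.008653
I_{2,0} = 0.502163

0.5022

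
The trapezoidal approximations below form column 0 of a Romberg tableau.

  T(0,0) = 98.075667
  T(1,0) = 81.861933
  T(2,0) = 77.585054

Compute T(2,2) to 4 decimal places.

76.1396

Richardson extrapolation on the trapezoidal column (denominator 4−1=3):
T(1,1) = 81.861933 + (81.861933 − 98.075667)/3 = 76.457355
T(2,1) = (4·77.585054 − 81.861933) / 3 = 76.159428
T(2,2) = 76.159428 + (76.159428 − 76.457355)/15 = 76.139566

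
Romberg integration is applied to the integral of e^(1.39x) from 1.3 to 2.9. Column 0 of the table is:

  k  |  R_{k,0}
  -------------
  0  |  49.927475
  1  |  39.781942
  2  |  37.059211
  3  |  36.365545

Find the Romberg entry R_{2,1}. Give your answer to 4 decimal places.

36.1516

Richardson extrapolation on the trapezoidal column (denominator 4−1=3):
R_{2,1} = 37.059211 + (37.059211 − 39.781942)/3 = 36.151634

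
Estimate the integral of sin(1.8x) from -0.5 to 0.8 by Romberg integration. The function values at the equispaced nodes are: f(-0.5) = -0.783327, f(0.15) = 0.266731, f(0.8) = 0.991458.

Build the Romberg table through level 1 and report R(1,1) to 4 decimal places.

0.2763

R(0,0) (trapezoid, 1 panel, h=1.3000): 0.135285
R(1,0) (trapezoid, 2 panels, h=0.6500): 0.241018
R(1,1) = 0.241018 + (0.241018 − 0.135285)/3 = 0.276262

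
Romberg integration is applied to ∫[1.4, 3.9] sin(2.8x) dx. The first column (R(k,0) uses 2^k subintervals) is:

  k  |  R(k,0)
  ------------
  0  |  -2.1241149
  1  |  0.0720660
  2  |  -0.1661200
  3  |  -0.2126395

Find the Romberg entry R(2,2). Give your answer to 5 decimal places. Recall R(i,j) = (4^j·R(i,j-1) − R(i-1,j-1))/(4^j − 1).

-0.31549

Richardson extrapolation on the trapezoidal column (denominator 4−1=3):
R(1,1) = (4·0.0720660 − (-2.1241149)) / 3 = 0.8041263
R(2,1) = (4·(-0.1661200) − 0.0720660) / 3 = -0.2455153
R(2,2) = (16·(-0.2455153) − 0.8041263) / 15 = -0.3154914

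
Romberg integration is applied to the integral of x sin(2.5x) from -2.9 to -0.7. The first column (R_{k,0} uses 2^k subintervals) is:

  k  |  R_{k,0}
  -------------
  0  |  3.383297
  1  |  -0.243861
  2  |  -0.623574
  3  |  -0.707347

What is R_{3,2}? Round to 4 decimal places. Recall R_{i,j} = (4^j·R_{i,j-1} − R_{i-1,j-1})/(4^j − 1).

-0.7343

R_{2,1} = -0.623574 + (-0.623574 − (-0.243861))/3 = -0.750145
R_{3,1} = (4·(-0.707347) − (-0.623574)) / 3 = -0.735271
R_{3,2} = (16·(-0.735271) − (-0.750145)) / 15 = -0.734279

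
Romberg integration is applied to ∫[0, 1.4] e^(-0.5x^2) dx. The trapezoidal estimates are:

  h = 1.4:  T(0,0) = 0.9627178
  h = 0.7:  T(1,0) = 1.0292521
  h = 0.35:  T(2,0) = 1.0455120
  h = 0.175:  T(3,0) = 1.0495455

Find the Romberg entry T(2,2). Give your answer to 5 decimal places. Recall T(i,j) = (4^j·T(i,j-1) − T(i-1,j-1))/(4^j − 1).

1.05090

T(1,1) = (4·1.0292521 − 0.9627178) / 3 = 1.0514302
T(2,1) = (4·1.0455120 − 1.0292521) / 3 = 1.0509320
T(2,2) = (16·1.0509320 − 1.0514302) / 15 = 1.0508988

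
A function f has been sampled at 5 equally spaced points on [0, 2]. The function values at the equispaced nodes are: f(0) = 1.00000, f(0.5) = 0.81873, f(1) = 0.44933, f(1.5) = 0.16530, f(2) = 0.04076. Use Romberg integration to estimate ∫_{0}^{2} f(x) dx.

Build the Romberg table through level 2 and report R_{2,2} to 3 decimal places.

0.981

R_{0,0} (trapezoid, 1 panel, h=2.0000): 1.04076
R_{1,0} (trapezoid, 2 panels, h=1.0000): 0.96971
R_{2,0} (trapezoid, 4 panels, h=0.5000): 0.97687
R_{1,1} = 0.96971 + (0.96971 − 1.04076)/3 = 0.94603
R_{2,1} = 0.97687 + (0.97687 − 0.96971)/3 = 0.97926
R_{2,2} = 0.97926 + (0.97926 − 0.94603)/15 = 0.98148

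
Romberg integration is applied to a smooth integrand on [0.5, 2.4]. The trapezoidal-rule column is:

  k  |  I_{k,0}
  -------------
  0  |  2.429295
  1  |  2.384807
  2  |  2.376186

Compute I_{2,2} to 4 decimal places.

2.3735

Richardson extrapolation on the trapezoidal column (denominator 4−1=3):
I_{1,1} = (4·2.384807 − 2.429295) / 3 = 2.369978
I_{2,1} = (4·2.376186 − 2.384807) / 3 = 2.373312
I_{2,2} = 2.373312 + (2.373312 − 2.369978)/15 = 2.373534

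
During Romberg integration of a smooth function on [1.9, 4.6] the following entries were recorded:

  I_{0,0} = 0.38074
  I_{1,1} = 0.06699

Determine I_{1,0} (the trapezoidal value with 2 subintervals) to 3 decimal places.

0.145

From I_{1,1} = (4·I_{1,0} − I_{0,0})/3, solve for I_{1,0}:
4·I_{1,0} = 3·0.06699 + 0.38074 = 0.58171
I_{1,0} = 0.14543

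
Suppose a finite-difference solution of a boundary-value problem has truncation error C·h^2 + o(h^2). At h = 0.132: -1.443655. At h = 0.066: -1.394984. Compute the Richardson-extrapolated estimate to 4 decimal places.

-1.3788

Extrapolated value = (4·A(h/2) − A(h)) / (4 − 1)
= (4·(-1.394984) − (-1.443655)) / 3
= -4.136281 / 3 = -1.378760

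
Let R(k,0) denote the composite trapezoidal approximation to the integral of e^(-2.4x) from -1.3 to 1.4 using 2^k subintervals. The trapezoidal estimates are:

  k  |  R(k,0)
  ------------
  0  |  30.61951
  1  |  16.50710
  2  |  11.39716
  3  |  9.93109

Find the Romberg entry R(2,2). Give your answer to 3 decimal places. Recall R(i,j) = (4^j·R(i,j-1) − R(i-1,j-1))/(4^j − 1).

R(1,1) = (4·16.50710 − 30.61951) / 3 = 11.80296
R(2,1) = (4·11.39716 − 16.50710) / 3 = 9.69385
R(2,2) = (16·9.69385 − 11.80296) / 15 = 9.55324
(Column j=1 coincides with Simpson's rule on the same nodes.)

9.553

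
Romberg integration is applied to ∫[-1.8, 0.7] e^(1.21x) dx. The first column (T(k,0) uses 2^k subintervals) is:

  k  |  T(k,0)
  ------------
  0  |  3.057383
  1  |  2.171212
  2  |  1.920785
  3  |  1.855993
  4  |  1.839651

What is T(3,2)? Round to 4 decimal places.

1.8342

Richardson extrapolation on the trapezoidal column (denominator 4−1=3):
T(2,1) = 1.920785 + (1.920785 − 2.171212)/3 = 1.837309
T(3,1) = 1.855993 + (1.855993 − 1.920785)/3 = 1.834396
T(3,2) = 1.834396 + (1.834396 − 1.837309)/15 = 1.834202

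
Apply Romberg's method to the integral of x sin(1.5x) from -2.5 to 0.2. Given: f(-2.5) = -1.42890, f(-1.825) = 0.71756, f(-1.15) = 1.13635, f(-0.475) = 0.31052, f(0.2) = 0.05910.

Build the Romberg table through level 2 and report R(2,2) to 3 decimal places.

R(0,0) (trapezoid, 1 panel, h=2.7000): -1.84923
R(1,0) (trapezoid, 2 panels, h=1.3500): 0.60946
R(2,0) (trapezoid, 4 panels, h=0.6750): 0.99868
R(1,1) = 0.60946 + (0.60946 − (-1.84923))/3 = 1.42902
R(2,1) = 0.99868 + (0.99868 − 0.60946)/3 = 1.12842
R(2,2) = 1.12842 + (1.12842 − 1.42902)/15 = 1.10838

1.108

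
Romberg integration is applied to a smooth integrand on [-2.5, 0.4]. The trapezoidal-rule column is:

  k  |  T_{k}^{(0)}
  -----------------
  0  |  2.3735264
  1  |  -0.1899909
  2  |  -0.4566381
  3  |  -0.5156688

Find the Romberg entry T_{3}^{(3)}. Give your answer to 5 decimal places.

-0.53502

Richardson extrapolation on the trapezoidal column (denominator 4−1=3):
T_{1}^{(1)} = (4·(-0.1899909) − 2.3735264) / 3 = -1.0444967
T_{2}^{(1)} = -0.4566381 + (-0.4566381 − (-0.1899909))/3 = -0.5455205
T_{3}^{(1)} = (4·(-0.5156688) − (-0.4566381)) / 3 = -0.5353457
T_{2}^{(2)} = -0.5455205 + (-0.5455205 − (-1.0444967))/15 = -0.5122554
T_{3}^{(2)} = (16·(-0.5353457) − (-0.5455205)) / 15 = -0.5346674
T_{3}^{(3)} = -0.5346674 + (-0.5346674 − (-0.5122554))/63 = -0.5350231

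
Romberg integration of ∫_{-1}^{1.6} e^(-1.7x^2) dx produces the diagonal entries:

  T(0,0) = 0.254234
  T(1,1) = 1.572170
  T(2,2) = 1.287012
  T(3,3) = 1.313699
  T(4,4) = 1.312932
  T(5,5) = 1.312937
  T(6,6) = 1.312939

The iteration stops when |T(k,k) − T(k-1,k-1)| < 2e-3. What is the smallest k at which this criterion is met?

|T(1,1) − T(0,0)| = 1.317936 ≥ 2e-3
|T(2,2) − T(1,1)| = 0.285158 ≥ 2e-3
|T(3,3) − T(2,2)| = 0.026687 ≥ 2e-3
|T(4,4) − T(3,3)| = 0.000767 < 2e-3

k = 4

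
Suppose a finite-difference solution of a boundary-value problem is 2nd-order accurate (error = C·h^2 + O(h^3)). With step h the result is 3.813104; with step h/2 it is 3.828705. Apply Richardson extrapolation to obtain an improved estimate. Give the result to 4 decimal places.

The leading error scales as h^2; refining by a factor of 2 reduces it by 2^2 = 4.
Extrapolated value = (4·A(h/2) − A(h)) / (4 − 1)
= (4·3.828705 − 3.813104) / 3
= 11.501716 / 3 = 3.833905

3.8339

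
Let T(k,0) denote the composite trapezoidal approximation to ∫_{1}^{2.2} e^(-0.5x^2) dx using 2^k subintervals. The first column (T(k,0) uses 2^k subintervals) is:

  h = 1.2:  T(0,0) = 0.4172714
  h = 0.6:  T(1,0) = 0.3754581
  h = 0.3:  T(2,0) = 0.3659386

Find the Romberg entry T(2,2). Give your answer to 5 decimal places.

0.36285

T(1,1) = 0.3754581 + (0.3754581 − 0.4172714)/3 = 0.3615203
T(2,1) = (4·0.3659386 − 0.3754581) / 3 = 0.3627654
T(2,2) = (16·0.3627654 − 0.3615203) / 15 = 0.3628484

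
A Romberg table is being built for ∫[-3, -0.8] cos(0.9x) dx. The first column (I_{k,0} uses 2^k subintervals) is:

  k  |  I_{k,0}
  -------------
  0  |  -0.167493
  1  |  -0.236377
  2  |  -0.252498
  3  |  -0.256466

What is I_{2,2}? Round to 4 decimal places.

Richardson extrapolation on the trapezoidal column (denominator 4−1=3):
I_{1,1} = -0.236377 + (-0.236377 − (-0.167493))/3 = -0.259338
I_{2,1} = (4·(-0.252498) − (-0.236377)) / 3 = -0.257872
I_{2,2} = (16·(-0.257872) − (-0.259338)) / 15 = -0.257774
(Column j=1 coincides with Simpson's rule on the same nodes.)

-0.2578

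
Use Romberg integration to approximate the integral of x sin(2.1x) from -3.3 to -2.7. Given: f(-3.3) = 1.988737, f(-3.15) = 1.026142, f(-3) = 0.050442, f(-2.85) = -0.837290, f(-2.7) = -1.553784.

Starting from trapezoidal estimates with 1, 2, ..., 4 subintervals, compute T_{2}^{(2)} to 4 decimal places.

T_{0}^{(0)} (trapezoid, 1 panel, h=0.6000): 0.130486
T_{1}^{(0)} (trapezoid, 2 panels, h=0.3000): 0.080376
T_{2}^{(0)} (trapezoid, 4 panels, h=0.1500): 0.068516
T_{1}^{(1)} = 0.080376 + (0.080376 − 0.130486)/3 = 0.063673
T_{2}^{(1)} = 0.068516 + (0.068516 − 0.080376)/3 = 0.064563
T_{2}^{(2)} = 0.064563 + (0.064563 − 0.063673)/15 = 0.064622

0.0646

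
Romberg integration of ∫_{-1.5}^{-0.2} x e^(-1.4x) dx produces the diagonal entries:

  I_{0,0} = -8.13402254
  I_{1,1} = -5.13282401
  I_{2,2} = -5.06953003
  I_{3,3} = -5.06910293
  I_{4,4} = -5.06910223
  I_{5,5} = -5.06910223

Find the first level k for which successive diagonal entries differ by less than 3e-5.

k = 4

|I_{1,1} − I_{0,0}| = 3.00119853 ≥ 3e-5
|I_{2,2} − I_{1,1}| = 0.06329398 ≥ 3e-5
|I_{3,3} − I_{2,2}| = 0.00042710 ≥ 3e-5
|I_{4,4} − I_{3,3}| = 0.00000070 < 3e-5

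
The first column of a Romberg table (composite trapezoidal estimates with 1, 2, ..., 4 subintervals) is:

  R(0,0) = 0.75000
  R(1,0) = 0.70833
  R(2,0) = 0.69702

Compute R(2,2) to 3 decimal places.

0.693

Richardson extrapolation on the trapezoidal column (denominator 4−1=3):
R(1,1) = 0.70833 + (0.70833 − 0.75000)/3 = 0.69444
R(2,1) = 0.69702 + (0.69702 − 0.70833)/3 = 0.69325
R(2,2) = 0.69325 + (0.69325 − 0.69444)/15 = 0.69317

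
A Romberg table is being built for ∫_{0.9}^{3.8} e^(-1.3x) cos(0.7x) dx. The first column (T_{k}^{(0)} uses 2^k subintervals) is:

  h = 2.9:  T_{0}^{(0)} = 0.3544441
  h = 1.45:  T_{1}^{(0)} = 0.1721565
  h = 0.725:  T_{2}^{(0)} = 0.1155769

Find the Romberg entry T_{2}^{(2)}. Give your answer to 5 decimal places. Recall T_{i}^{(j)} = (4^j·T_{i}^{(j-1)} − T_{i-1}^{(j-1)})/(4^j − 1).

0.09574

Richardson extrapolation on the trapezoidal column (denominator 4−1=3):
T_{1}^{(1)} = 0.1721565 + (0.1721565 − 0.3544441)/3 = 0.1113940
T_{2}^{(1)} = (4·0.1155769 − 0.1721565) / 3 = 0.0967170
T_{2}^{(2)} = (16·0.0967170 − 0.1113940) / 15 = 0.0957385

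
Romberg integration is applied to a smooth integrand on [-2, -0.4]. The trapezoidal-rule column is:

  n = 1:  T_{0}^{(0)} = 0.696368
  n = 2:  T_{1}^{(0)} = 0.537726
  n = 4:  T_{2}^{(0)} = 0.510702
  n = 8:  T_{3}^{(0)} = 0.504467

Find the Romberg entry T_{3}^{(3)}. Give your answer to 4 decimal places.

Richardson extrapolation on the trapezoidal column (denominator 4−1=3):
T_{1}^{(1)} = 0.537726 + (0.537726 − 0.696368)/3 = 0.484845
T_{2}^{(1)} = (4·0.510702 − 0.537726) / 3 = 0.501694
T_{3}^{(1)} = (4·0.504467 − 0.510702) / 3 = 0.502389
T_{2}^{(2)} = (16·0.501694 − 0.484845) / 15 = 0.502817
T_{3}^{(2)} = 0.502389 + (0.502389 − 0.501694)/15 = 0.502435
T_{3}^{(3)} = 0.502435 + (0.502435 − 0.502817)/63 = 0.502429

0.5024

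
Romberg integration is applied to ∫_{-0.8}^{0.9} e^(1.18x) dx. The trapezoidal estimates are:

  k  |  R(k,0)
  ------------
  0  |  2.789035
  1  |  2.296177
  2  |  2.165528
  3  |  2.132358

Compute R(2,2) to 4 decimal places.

2.1213

R(1,1) = (4·2.296177 − 2.789035) / 3 = 2.131891
R(2,1) = 2.165528 + (2.165528 − 2.296177)/3 = 2.121978
R(2,2) = 2.121978 + (2.121978 − 2.131891)/15 = 2.121317
(Column j=1 coincides with Simpson's rule on the same nodes.)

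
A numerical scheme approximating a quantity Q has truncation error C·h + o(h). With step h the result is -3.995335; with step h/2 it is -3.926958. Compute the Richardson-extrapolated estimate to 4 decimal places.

-3.8586

The leading error scales as h; refining by a factor of 2 reduces it by 2^1 = 2.
Extrapolated value = (2·A(h/2) − A(h)) / (2 − 1)
= (2·(-3.926958) − (-3.995335)) / 1
= -3.858581 / 1 = -3.858581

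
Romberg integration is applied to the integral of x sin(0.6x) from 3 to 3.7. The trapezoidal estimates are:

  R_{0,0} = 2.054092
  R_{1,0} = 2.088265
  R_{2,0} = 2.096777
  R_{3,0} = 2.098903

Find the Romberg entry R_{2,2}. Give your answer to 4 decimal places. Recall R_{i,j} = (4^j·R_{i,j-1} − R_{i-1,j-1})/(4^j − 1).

R_{1,1} = (4·2.088265 − 2.054092) / 3 = 2.099656
R_{2,1} = (4·2.096777 − 2.088265) / 3 = 2.099614
R_{2,2} = (16·2.099614 − 2.099656) / 15 = 2.099611

2.0996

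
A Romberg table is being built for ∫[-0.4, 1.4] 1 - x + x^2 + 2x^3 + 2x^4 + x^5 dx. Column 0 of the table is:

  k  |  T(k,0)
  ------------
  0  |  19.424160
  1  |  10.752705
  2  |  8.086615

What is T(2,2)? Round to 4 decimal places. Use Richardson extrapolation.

Richardson extrapolation on the trapezoidal column (denominator 4−1=3):
T(1,1) = (4·10.752705 − 19.424160) / 3 = 7.862220
T(2,1) = 8.086615 + (8.086615 − 10.752705)/3 = 7.197918
T(2,2) = (16·7.197918 − 7.862220) / 15 = 7.153631

7.1536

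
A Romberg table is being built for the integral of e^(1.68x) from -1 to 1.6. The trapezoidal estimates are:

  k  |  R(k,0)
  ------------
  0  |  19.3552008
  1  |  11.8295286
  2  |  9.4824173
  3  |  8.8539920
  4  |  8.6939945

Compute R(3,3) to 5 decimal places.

Richardson extrapolation on the trapezoidal column (denominator 4−1=3):
R(1,1) = 11.8295286 + (11.8295286 − 19.3552008)/3 = 9.3209712
R(2,1) = 9.4824173 + (9.4824173 − 11.8295286)/3 = 8.7000469
R(3,1) = 8.8539920 + (8.8539920 − 9.4824173)/3 = 8.6445169
R(2,2) = 8.7000469 + (8.7000469 − 9.3209712)/15 = 8.6586519
R(3,2) = 8.6445169 + (8.6445169 − 8.7000469)/15 = 8.6408149
R(3,3) = (64·8.6408149 − 8.6586519) / 63 = 8.6405318

8.64053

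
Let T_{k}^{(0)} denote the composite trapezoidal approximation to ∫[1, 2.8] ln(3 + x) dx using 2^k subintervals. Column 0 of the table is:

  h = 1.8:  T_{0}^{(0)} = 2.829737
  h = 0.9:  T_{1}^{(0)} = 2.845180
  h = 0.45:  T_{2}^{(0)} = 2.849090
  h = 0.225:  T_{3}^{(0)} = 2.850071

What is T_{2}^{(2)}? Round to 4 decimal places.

2.8504

T_{1}^{(1)} = (4·2.845180 − 2.829737) / 3 = 2.850328
T_{2}^{(1)} = (4·2.849090 − 2.845180) / 3 = 2.850393
T_{2}^{(2)} = (16·2.850393 − 2.850328) / 15 = 2.850397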